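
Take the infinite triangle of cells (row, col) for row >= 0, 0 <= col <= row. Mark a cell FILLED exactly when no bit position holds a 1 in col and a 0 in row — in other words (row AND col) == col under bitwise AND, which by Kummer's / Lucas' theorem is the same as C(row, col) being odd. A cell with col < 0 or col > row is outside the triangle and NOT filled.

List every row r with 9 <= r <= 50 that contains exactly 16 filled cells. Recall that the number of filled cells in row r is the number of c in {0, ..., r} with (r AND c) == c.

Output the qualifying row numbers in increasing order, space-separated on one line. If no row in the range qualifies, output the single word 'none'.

Answer: 15 23 27 29 30 39 43 45 46

Derivation:
Row r has 2^popcount(r) filled cells, so we need popcount(r) = log2(16) = 4.
Scan r = 9..50 and keep those with exactly 4 one-bits:
r=9=1001 popcount=2 -> skip
r=10=1010 popcount=2 -> skip
r=11=1011 popcount=3 -> skip
r=12=1100 popcount=2 -> skip
r=13=1101 popcount=3 -> skip
r=14=1110 popcount=3 -> skip
r=15=1111 popcount=4 -> KEEP
r=16=10000 popcount=1 -> skip
r=17=10001 popcount=2 -> skip
r=18=10010 popcount=2 -> skip
r=19=10011 popcount=3 -> skip
r=20=10100 popcount=2 -> skip
r=21=10101 popcount=3 -> skip
r=22=10110 popcount=3 -> skip
r=23=10111 popcount=4 -> KEEP
r=24=11000 popcount=2 -> skip
r=25=11001 popcount=3 -> skip
r=26=11010 popcount=3 -> skip
r=27=11011 popcount=4 -> KEEP
r=28=11100 popcount=3 -> skip
r=29=11101 popcount=4 -> KEEP
r=30=11110 popcount=4 -> KEEP
r=31=11111 popcount=5 -> skip
r=32=100000 popcount=1 -> skip
r=33=100001 popcount=2 -> skip
r=34=100010 popcount=2 -> skip
r=35=100011 popcount=3 -> skip
r=36=100100 popcount=2 -> skip
r=37=100101 popcount=3 -> skip
r=38=100110 popcount=3 -> skip
r=39=100111 popcount=4 -> KEEP
r=40=101000 popcount=2 -> skip
r=41=101001 popcount=3 -> skip
r=42=101010 popcount=3 -> skip
r=43=101011 popcount=4 -> KEEP
r=44=101100 popcount=3 -> skip
r=45=101101 popcount=4 -> KEEP
r=46=101110 popcount=4 -> KEEP
r=47=101111 popcount=5 -> skip
r=48=110000 popcount=2 -> skip
r=49=110001 popcount=3 -> skip
r=50=110010 popcount=3 -> skip
Kept rows: 15 23 27 29 30 39 43 45 46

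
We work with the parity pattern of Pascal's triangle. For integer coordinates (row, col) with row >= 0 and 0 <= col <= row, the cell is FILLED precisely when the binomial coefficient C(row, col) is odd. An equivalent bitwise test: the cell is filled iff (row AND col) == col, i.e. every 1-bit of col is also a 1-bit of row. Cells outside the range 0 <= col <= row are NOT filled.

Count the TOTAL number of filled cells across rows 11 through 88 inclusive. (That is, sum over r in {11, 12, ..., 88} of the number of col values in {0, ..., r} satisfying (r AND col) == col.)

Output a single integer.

r11=1011 pc3: +8 =8
r12=1100 pc2: +4 =12
r13=1101 pc3: +8 =20
r14=1110 pc3: +8 =28
r15=1111 pc4: +16 =44
r16=10000 pc1: +2 =46
r17=10001 pc2: +4 =50
r18=10010 pc2: +4 =54
r19=10011 pc3: +8 =62
r20=10100 pc2: +4 =66
r21=10101 pc3: +8 =74
r22=10110 pc3: +8 =82
r23=10111 pc4: +16 =98
r24=11000 pc2: +4 =102
r25=11001 pc3: +8 =110
r26=11010 pc3: +8 =118
r27=11011 pc4: +16 =134
r28=11100 pc3: +8 =142
r29=11101 pc4: +16 =158
r30=11110 pc4: +16 =174
r31=11111 pc5: +32 =206
r32=100000 pc1: +2 =208
r33=100001 pc2: +4 =212
r34=100010 pc2: +4 =216
r35=100011 pc3: +8 =224
r36=100100 pc2: +4 =228
r37=100101 pc3: +8 =236
r38=100110 pc3: +8 =244
r39=100111 pc4: +16 =260
r40=101000 pc2: +4 =264
r41=101001 pc3: +8 =272
r42=101010 pc3: +8 =280
r43=101011 pc4: +16 =296
r44=101100 pc3: +8 =304
r45=101101 pc4: +16 =320
r46=101110 pc4: +16 =336
r47=101111 pc5: +32 =368
r48=110000 pc2: +4 =372
r49=110001 pc3: +8 =380
r50=110010 pc3: +8 =388
r51=110011 pc4: +16 =404
r52=110100 pc3: +8 =412
r53=110101 pc4: +16 =428
r54=110110 pc4: +16 =444
r55=110111 pc5: +32 =476
r56=111000 pc3: +8 =484
r57=111001 pc4: +16 =500
r58=111010 pc4: +16 =516
r59=111011 pc5: +32 =548
r60=111100 pc4: +16 =564
r61=111101 pc5: +32 =596
r62=111110 pc5: +32 =628
r63=111111 pc6: +64 =692
r64=1000000 pc1: +2 =694
r65=1000001 pc2: +4 =698
r66=1000010 pc2: +4 =702
r67=1000011 pc3: +8 =710
r68=1000100 pc2: +4 =714
r69=1000101 pc3: +8 =722
r70=1000110 pc3: +8 =730
r71=1000111 pc4: +16 =746
r72=1001000 pc2: +4 =750
r73=1001001 pc3: +8 =758
r74=1001010 pc3: +8 =766
r75=1001011 pc4: +16 =782
r76=1001100 pc3: +8 =790
r77=1001101 pc4: +16 =806
r78=1001110 pc4: +16 =822
r79=1001111 pc5: +32 =854
r80=1010000 pc2: +4 =858
r81=1010001 pc3: +8 =866
r82=1010010 pc3: +8 =874
r83=1010011 pc4: +16 =890
r84=1010100 pc3: +8 =898
r85=1010101 pc4: +16 =914
r86=1010110 pc4: +16 =930
r87=1010111 pc5: +32 =962
r88=1011000 pc3: +8 =970

Answer: 970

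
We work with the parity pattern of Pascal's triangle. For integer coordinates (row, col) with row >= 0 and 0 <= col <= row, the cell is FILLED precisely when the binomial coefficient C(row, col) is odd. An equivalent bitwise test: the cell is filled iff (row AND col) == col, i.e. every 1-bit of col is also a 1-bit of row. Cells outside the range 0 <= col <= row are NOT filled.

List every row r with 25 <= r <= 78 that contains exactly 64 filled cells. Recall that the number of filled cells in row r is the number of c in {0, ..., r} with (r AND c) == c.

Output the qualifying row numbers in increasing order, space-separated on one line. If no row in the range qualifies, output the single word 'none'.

Answer: 63

Derivation:
Row r has 2^popcount(r) filled cells, so we need popcount(r) = log2(64) = 6.
Scan r = 25..78 and keep those with exactly 6 one-bits:
r=25=11001 popcount=3 -> skip
r=26=11010 popcount=3 -> skip
r=27=11011 popcount=4 -> skip
r=28=11100 popcount=3 -> skip
r=29=11101 popcount=4 -> skip
r=30=11110 popcount=4 -> skip
r=31=11111 popcount=5 -> skip
r=32=100000 popcount=1 -> skip
r=33=100001 popcount=2 -> skip
r=34=100010 popcount=2 -> skip
r=35=100011 popcount=3 -> skip
r=36=100100 popcount=2 -> skip
r=37=100101 popcount=3 -> skip
r=38=100110 popcount=3 -> skip
r=39=100111 popcount=4 -> skip
r=40=101000 popcount=2 -> skip
r=41=101001 popcount=3 -> skip
r=42=101010 popcount=3 -> skip
r=43=101011 popcount=4 -> skip
r=44=101100 popcount=3 -> skip
r=45=101101 popcount=4 -> skip
r=46=101110 popcount=4 -> skip
r=47=101111 popcount=5 -> skip
r=48=110000 popcount=2 -> skip
r=49=110001 popcount=3 -> skip
r=50=110010 popcount=3 -> skip
r=51=110011 popcount=4 -> skip
r=52=110100 popcount=3 -> skip
r=53=110101 popcount=4 -> skip
r=54=110110 popcount=4 -> skip
r=55=110111 popcount=5 -> skip
r=56=111000 popcount=3 -> skip
r=57=111001 popcount=4 -> skip
r=58=111010 popcount=4 -> skip
r=59=111011 popcount=5 -> skip
r=60=111100 popcount=4 -> skip
r=61=111101 popcount=5 -> skip
r=62=111110 popcount=5 -> skip
r=63=111111 popcount=6 -> KEEP
r=64=1000000 popcount=1 -> skip
r=65=1000001 popcount=2 -> skip
r=66=1000010 popcount=2 -> skip
r=67=1000011 popcount=3 -> skip
r=68=1000100 popcount=2 -> skip
r=69=1000101 popcount=3 -> skip
r=70=1000110 popcount=3 -> skip
r=71=1000111 popcount=4 -> skip
r=72=1001000 popcount=2 -> skip
r=73=1001001 popcount=3 -> skip
r=74=1001010 popcount=3 -> skip
r=75=1001011 popcount=4 -> skip
r=76=1001100 popcount=3 -> skip
r=77=1001101 popcount=4 -> skip
r=78=1001110 popcount=4 -> skip
Kept rows: 63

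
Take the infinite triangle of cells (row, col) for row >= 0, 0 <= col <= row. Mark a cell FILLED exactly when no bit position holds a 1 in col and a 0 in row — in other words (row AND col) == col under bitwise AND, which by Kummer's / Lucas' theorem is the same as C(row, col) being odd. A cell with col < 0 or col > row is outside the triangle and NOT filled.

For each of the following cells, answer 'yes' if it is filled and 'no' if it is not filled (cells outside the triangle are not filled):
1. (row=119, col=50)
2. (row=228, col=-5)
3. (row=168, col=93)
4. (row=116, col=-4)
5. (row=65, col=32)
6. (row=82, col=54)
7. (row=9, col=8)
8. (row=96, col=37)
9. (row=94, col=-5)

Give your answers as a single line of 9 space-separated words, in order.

(119,50): row=0b1110111, col=0b110010, row AND col = 0b110010 = 50; 50 == 50 -> filled
(228,-5): col outside [0, 228] -> not filled
(168,93): row=0b10101000, col=0b1011101, row AND col = 0b1000 = 8; 8 != 93 -> empty
(116,-4): col outside [0, 116] -> not filled
(65,32): row=0b1000001, col=0b100000, row AND col = 0b0 = 0; 0 != 32 -> empty
(82,54): row=0b1010010, col=0b110110, row AND col = 0b10010 = 18; 18 != 54 -> empty
(9,8): row=0b1001, col=0b1000, row AND col = 0b1000 = 8; 8 == 8 -> filled
(96,37): row=0b1100000, col=0b100101, row AND col = 0b100000 = 32; 32 != 37 -> empty
(94,-5): col outside [0, 94] -> not filled

Answer: yes no no no no no yes no no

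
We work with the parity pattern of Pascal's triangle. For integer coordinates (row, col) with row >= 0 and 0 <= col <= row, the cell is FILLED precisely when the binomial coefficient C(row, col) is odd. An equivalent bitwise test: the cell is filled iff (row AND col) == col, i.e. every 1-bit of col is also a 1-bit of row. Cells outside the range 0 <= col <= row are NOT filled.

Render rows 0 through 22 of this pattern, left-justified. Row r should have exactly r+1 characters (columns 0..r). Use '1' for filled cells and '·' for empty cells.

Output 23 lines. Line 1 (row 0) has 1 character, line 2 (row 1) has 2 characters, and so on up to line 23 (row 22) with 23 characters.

Answer: 1
11
1·1
1111
1···1
11··11
1·1·1·1
11111111
1·······1
11······11
1·1·····1·1
1111····1111
1···1···1···1
11··11··11··11
1·1·1·1·1·1·1·1
1111111111111111
1···············1
11··············11
1·1·············1·1
1111············1111
1···1···········1···1
11··11··········11··11
1·1·1·1·········1·1·1·1

Derivation:
r0=0: 1
r1=1: 11
r2=10: 1·1
r3=11: 1111
r4=100: 1···1
r5=101: 11··11
r6=110: 1·1·1·1
r7=111: 11111111
r8=1000: 1·······1
r9=1001: 11······11
r10=1010: 1·1·····1·1
r11=1011: 1111····1111
r12=1100: 1···1···1···1
r13=1101: 11··11··11··11
r14=1110: 1·1·1·1·1·1·1·1
r15=1111: 1111111111111111
r16=10000: 1···············1
r17=10001: 11··············11
r18=10010: 1·1·············1·1
r19=10011: 1111············1111
r20=10100: 1···1···········1···1
r21=10101: 11··11··········11··11
r22=10110: 1·1·1·1·········1·1·1·1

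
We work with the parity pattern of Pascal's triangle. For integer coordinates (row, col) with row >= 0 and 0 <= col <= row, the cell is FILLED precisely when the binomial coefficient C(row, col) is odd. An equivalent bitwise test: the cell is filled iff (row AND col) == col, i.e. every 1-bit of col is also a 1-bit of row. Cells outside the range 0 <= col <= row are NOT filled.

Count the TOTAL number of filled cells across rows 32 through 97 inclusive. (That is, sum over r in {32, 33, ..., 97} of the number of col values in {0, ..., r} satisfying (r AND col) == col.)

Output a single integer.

Answer: 984

Derivation:
r32=100000 pc1: +2 =2
r33=100001 pc2: +4 =6
r34=100010 pc2: +4 =10
r35=100011 pc3: +8 =18
r36=100100 pc2: +4 =22
r37=100101 pc3: +8 =30
r38=100110 pc3: +8 =38
r39=100111 pc4: +16 =54
r40=101000 pc2: +4 =58
r41=101001 pc3: +8 =66
r42=101010 pc3: +8 =74
r43=101011 pc4: +16 =90
r44=101100 pc3: +8 =98
r45=101101 pc4: +16 =114
r46=101110 pc4: +16 =130
r47=101111 pc5: +32 =162
r48=110000 pc2: +4 =166
r49=110001 pc3: +8 =174
r50=110010 pc3: +8 =182
r51=110011 pc4: +16 =198
r52=110100 pc3: +8 =206
r53=110101 pc4: +16 =222
r54=110110 pc4: +16 =238
r55=110111 pc5: +32 =270
r56=111000 pc3: +8 =278
r57=111001 pc4: +16 =294
r58=111010 pc4: +16 =310
r59=111011 pc5: +32 =342
r60=111100 pc4: +16 =358
r61=111101 pc5: +32 =390
r62=111110 pc5: +32 =422
r63=111111 pc6: +64 =486
r64=1000000 pc1: +2 =488
r65=1000001 pc2: +4 =492
r66=1000010 pc2: +4 =496
r67=1000011 pc3: +8 =504
r68=1000100 pc2: +4 =508
r69=1000101 pc3: +8 =516
r70=1000110 pc3: +8 =524
r71=1000111 pc4: +16 =540
r72=1001000 pc2: +4 =544
r73=1001001 pc3: +8 =552
r74=1001010 pc3: +8 =560
r75=1001011 pc4: +16 =576
r76=1001100 pc3: +8 =584
r77=1001101 pc4: +16 =600
r78=1001110 pc4: +16 =616
r79=1001111 pc5: +32 =648
r80=1010000 pc2: +4 =652
r81=1010001 pc3: +8 =660
r82=1010010 pc3: +8 =668
r83=1010011 pc4: +16 =684
r84=1010100 pc3: +8 =692
r85=1010101 pc4: +16 =708
r86=1010110 pc4: +16 =724
r87=1010111 pc5: +32 =756
r88=1011000 pc3: +8 =764
r89=1011001 pc4: +16 =780
r90=1011010 pc4: +16 =796
r91=1011011 pc5: +32 =828
r92=1011100 pc4: +16 =844
r93=1011101 pc5: +32 =876
r94=1011110 pc5: +32 =908
r95=1011111 pc6: +64 =972
r96=1100000 pc2: +4 =976
r97=1100001 pc3: +8 =984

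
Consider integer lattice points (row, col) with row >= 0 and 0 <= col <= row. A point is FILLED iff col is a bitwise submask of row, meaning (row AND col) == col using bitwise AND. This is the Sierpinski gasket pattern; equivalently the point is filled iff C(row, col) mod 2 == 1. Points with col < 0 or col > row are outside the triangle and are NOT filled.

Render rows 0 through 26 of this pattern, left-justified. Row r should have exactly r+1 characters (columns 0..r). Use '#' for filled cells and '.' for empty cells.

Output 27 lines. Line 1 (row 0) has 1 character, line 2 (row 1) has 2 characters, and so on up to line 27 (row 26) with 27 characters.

r0=0: #
r1=1: ##
r2=10: #.#
r3=11: ####
r4=100: #...#
r5=101: ##..##
r6=110: #.#.#.#
r7=111: ########
r8=1000: #.......#
r9=1001: ##......##
r10=1010: #.#.....#.#
r11=1011: ####....####
r12=1100: #...#...#...#
r13=1101: ##..##..##..##
r14=1110: #.#.#.#.#.#.#.#
r15=1111: ################
r16=10000: #...............#
r17=10001: ##..............##
r18=10010: #.#.............#.#
r19=10011: ####............####
r20=10100: #...#...........#...#
r21=10101: ##..##..........##..##
r22=10110: #.#.#.#.........#.#.#.#
r23=10111: ########........########
r24=11000: #.......#.......#.......#
r25=11001: ##......##......##......##
r26=11010: #.#.....#.#.....#.#.....#.#

Answer: #
##
#.#
####
#...#
##..##
#.#.#.#
########
#.......#
##......##
#.#.....#.#
####....####
#...#...#...#
##..##..##..##
#.#.#.#.#.#.#.#
################
#...............#
##..............##
#.#.............#.#
####............####
#...#...........#...#
##..##..........##..##
#.#.#.#.........#.#.#.#
########........########
#.......#.......#.......#
##......##......##......##
#.#.....#.#.....#.#.....#.#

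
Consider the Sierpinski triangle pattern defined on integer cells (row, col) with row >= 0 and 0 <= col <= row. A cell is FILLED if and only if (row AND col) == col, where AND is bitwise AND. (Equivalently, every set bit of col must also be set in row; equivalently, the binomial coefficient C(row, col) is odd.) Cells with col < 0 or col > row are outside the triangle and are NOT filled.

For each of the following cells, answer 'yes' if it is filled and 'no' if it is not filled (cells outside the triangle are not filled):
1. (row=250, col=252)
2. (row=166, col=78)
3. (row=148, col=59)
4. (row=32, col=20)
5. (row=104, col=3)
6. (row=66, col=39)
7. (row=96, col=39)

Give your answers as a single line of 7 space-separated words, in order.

Answer: no no no no no no no

Derivation:
(250,252): col outside [0, 250] -> not filled
(166,78): row=0b10100110, col=0b1001110, row AND col = 0b110 = 6; 6 != 78 -> empty
(148,59): row=0b10010100, col=0b111011, row AND col = 0b10000 = 16; 16 != 59 -> empty
(32,20): row=0b100000, col=0b10100, row AND col = 0b0 = 0; 0 != 20 -> empty
(104,3): row=0b1101000, col=0b11, row AND col = 0b0 = 0; 0 != 3 -> empty
(66,39): row=0b1000010, col=0b100111, row AND col = 0b10 = 2; 2 != 39 -> empty
(96,39): row=0b1100000, col=0b100111, row AND col = 0b100000 = 32; 32 != 39 -> empty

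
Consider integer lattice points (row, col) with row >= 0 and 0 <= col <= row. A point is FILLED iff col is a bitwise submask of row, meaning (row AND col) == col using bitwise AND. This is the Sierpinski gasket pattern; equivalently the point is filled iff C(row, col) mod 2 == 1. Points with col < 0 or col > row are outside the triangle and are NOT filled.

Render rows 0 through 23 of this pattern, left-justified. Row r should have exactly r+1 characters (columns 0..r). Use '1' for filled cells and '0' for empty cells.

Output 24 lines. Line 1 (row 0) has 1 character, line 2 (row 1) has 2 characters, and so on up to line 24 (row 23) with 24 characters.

r0=0: 1
r1=1: 11
r2=10: 101
r3=11: 1111
r4=100: 10001
r5=101: 110011
r6=110: 1010101
r7=111: 11111111
r8=1000: 100000001
r9=1001: 1100000011
r10=1010: 10100000101
r11=1011: 111100001111
r12=1100: 1000100010001
r13=1101: 11001100110011
r14=1110: 101010101010101
r15=1111: 1111111111111111
r16=10000: 10000000000000001
r17=10001: 110000000000000011
r18=10010: 1010000000000000101
r19=10011: 11110000000000001111
r20=10100: 100010000000000010001
r21=10101: 1100110000000000110011
r22=10110: 10101010000000001010101
r23=10111: 111111110000000011111111

Answer: 1
11
101
1111
10001
110011
1010101
11111111
100000001
1100000011
10100000101
111100001111
1000100010001
11001100110011
101010101010101
1111111111111111
10000000000000001
110000000000000011
1010000000000000101
11110000000000001111
100010000000000010001
1100110000000000110011
10101010000000001010101
111111110000000011111111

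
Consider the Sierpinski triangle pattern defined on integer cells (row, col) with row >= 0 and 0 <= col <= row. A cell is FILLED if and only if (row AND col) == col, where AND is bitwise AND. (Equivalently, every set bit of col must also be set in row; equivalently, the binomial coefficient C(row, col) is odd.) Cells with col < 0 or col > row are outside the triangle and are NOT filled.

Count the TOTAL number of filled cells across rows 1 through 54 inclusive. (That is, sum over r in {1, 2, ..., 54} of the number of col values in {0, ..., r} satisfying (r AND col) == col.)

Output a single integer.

r1=1 pc1: +2 =2
r2=10 pc1: +2 =4
r3=11 pc2: +4 =8
r4=100 pc1: +2 =10
r5=101 pc2: +4 =14
r6=110 pc2: +4 =18
r7=111 pc3: +8 =26
r8=1000 pc1: +2 =28
r9=1001 pc2: +4 =32
r10=1010 pc2: +4 =36
r11=1011 pc3: +8 =44
r12=1100 pc2: +4 =48
r13=1101 pc3: +8 =56
r14=1110 pc3: +8 =64
r15=1111 pc4: +16 =80
r16=10000 pc1: +2 =82
r17=10001 pc2: +4 =86
r18=10010 pc2: +4 =90
r19=10011 pc3: +8 =98
r20=10100 pc2: +4 =102
r21=10101 pc3: +8 =110
r22=10110 pc3: +8 =118
r23=10111 pc4: +16 =134
r24=11000 pc2: +4 =138
r25=11001 pc3: +8 =146
r26=11010 pc3: +8 =154
r27=11011 pc4: +16 =170
r28=11100 pc3: +8 =178
r29=11101 pc4: +16 =194
r30=11110 pc4: +16 =210
r31=11111 pc5: +32 =242
r32=100000 pc1: +2 =244
r33=100001 pc2: +4 =248
r34=100010 pc2: +4 =252
r35=100011 pc3: +8 =260
r36=100100 pc2: +4 =264
r37=100101 pc3: +8 =272
r38=100110 pc3: +8 =280
r39=100111 pc4: +16 =296
r40=101000 pc2: +4 =300
r41=101001 pc3: +8 =308
r42=101010 pc3: +8 =316
r43=101011 pc4: +16 =332
r44=101100 pc3: +8 =340
r45=101101 pc4: +16 =356
r46=101110 pc4: +16 =372
r47=101111 pc5: +32 =404
r48=110000 pc2: +4 =408
r49=110001 pc3: +8 =416
r50=110010 pc3: +8 =424
r51=110011 pc4: +16 =440
r52=110100 pc3: +8 =448
r53=110101 pc4: +16 =464
r54=110110 pc4: +16 =480

Answer: 480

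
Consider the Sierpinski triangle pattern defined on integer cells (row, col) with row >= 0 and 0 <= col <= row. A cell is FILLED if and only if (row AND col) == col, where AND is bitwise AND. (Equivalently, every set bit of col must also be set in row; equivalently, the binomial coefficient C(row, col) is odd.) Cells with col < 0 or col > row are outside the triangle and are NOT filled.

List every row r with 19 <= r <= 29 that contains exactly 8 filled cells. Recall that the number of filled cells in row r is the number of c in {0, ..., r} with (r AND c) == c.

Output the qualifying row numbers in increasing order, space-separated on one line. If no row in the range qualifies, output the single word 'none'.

Answer: 19 21 22 25 26 28

Derivation:
Row r has 2^popcount(r) filled cells, so we need popcount(r) = log2(8) = 3.
Scan r = 19..29 and keep those with exactly 3 one-bits:
r=19=10011 popcount=3 -> KEEP
r=20=10100 popcount=2 -> skip
r=21=10101 popcount=3 -> KEEP
r=22=10110 popcount=3 -> KEEP
r=23=10111 popcount=4 -> skip
r=24=11000 popcount=2 -> skip
r=25=11001 popcount=3 -> KEEP
r=26=11010 popcount=3 -> KEEP
r=27=11011 popcount=4 -> skip
r=28=11100 popcount=3 -> KEEP
r=29=11101 popcount=4 -> skip
Kept rows: 19 21 22 25 26 28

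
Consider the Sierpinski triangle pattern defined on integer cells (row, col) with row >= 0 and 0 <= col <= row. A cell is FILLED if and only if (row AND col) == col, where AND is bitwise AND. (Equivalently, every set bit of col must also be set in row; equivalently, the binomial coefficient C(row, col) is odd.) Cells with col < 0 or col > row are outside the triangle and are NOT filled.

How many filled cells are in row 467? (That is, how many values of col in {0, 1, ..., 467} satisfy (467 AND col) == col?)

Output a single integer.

Answer: 64

Derivation:
467 in binary = 111010011
popcount(467) = number of 1-bits in 111010011 = 6
A col c satisfies (467 AND c) == c iff every set bit of c is also set in 467; each of the 6 set bits of 467 can independently be on or off in c.
count = 2^6 = 64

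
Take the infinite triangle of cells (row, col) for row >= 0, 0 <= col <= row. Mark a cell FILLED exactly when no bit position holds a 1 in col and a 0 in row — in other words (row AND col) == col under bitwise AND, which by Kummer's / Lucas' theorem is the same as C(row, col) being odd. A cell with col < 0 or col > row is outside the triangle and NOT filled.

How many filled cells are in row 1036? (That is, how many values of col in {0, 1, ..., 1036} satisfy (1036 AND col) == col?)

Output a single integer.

1036 in binary = 10000001100
popcount(1036) = number of 1-bits in 10000001100 = 3
A col c satisfies (1036 AND c) == c iff every set bit of c is also set in 1036; each of the 3 set bits of 1036 can independently be on or off in c.
count = 2^3 = 8

Answer: 8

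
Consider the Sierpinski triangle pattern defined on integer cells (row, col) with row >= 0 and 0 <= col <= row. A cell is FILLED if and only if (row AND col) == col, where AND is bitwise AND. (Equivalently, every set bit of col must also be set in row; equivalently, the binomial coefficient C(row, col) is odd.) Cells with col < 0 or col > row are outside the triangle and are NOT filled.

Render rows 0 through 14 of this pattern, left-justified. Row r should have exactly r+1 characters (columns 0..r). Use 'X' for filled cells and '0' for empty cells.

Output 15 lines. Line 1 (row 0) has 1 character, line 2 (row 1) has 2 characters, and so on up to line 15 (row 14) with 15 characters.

r0=0: X
r1=1: XX
r2=10: X0X
r3=11: XXXX
r4=100: X000X
r5=101: XX00XX
r6=110: X0X0X0X
r7=111: XXXXXXXX
r8=1000: X0000000X
r9=1001: XX000000XX
r10=1010: X0X00000X0X
r11=1011: XXXX0000XXXX
r12=1100: X000X000X000X
r13=1101: XX00XX00XX00XX
r14=1110: X0X0X0X0X0X0X0X

Answer: X
XX
X0X
XXXX
X000X
XX00XX
X0X0X0X
XXXXXXXX
X0000000X
XX000000XX
X0X00000X0X
XXXX0000XXXX
X000X000X000X
XX00XX00XX00XX
X0X0X0X0X0X0X0X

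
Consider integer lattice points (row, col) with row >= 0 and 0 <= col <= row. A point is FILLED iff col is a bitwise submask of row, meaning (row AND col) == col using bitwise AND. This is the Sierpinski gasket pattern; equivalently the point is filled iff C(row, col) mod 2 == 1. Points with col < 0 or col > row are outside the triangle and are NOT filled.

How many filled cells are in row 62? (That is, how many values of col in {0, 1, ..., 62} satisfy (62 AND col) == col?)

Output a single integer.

62 in binary = 111110
popcount(62) = number of 1-bits in 111110 = 5
A col c satisfies (62 AND c) == c iff every set bit of c is also set in 62; each of the 5 set bits of 62 can independently be on or off in c.
count = 2^5 = 32

Answer: 32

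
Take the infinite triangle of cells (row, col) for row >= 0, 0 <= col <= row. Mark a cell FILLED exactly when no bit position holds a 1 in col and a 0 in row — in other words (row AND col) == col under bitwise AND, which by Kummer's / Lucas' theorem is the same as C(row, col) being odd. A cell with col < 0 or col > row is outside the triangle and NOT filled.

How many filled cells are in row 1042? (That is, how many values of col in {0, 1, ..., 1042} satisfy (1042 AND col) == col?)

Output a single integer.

Answer: 8

Derivation:
1042 in binary = 10000010010
popcount(1042) = number of 1-bits in 10000010010 = 3
A col c satisfies (1042 AND c) == c iff every set bit of c is also set in 1042; each of the 3 set bits of 1042 can independently be on or off in c.
count = 2^3 = 8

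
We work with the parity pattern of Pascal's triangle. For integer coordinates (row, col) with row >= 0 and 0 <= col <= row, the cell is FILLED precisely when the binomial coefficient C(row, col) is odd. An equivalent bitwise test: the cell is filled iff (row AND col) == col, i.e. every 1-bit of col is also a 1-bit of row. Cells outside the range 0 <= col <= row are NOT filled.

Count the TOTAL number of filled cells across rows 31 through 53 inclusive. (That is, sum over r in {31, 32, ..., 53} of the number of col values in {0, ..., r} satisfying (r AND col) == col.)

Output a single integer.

r31=11111 pc5: +32 =32
r32=100000 pc1: +2 =34
r33=100001 pc2: +4 =38
r34=100010 pc2: +4 =42
r35=100011 pc3: +8 =50
r36=100100 pc2: +4 =54
r37=100101 pc3: +8 =62
r38=100110 pc3: +8 =70
r39=100111 pc4: +16 =86
r40=101000 pc2: +4 =90
r41=101001 pc3: +8 =98
r42=101010 pc3: +8 =106
r43=101011 pc4: +16 =122
r44=101100 pc3: +8 =130
r45=101101 pc4: +16 =146
r46=101110 pc4: +16 =162
r47=101111 pc5: +32 =194
r48=110000 pc2: +4 =198
r49=110001 pc3: +8 =206
r50=110010 pc3: +8 =214
r51=110011 pc4: +16 =230
r52=110100 pc3: +8 =238
r53=110101 pc4: +16 =254

Answer: 254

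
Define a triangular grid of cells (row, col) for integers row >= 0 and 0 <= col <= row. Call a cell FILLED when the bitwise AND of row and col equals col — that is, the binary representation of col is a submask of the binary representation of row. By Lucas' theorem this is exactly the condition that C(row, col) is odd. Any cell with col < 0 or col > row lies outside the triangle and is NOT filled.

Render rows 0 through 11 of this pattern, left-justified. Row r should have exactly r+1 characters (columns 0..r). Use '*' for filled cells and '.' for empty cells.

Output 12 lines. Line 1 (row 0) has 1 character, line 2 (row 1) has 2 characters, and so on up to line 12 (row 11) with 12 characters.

Answer: *
**
*.*
****
*...*
**..**
*.*.*.*
********
*.......*
**......**
*.*.....*.*
****....****

Derivation:
r0=0: *
r1=1: **
r2=10: *.*
r3=11: ****
r4=100: *...*
r5=101: **..**
r6=110: *.*.*.*
r7=111: ********
r8=1000: *.......*
r9=1001: **......**
r10=1010: *.*.....*.*
r11=1011: ****....****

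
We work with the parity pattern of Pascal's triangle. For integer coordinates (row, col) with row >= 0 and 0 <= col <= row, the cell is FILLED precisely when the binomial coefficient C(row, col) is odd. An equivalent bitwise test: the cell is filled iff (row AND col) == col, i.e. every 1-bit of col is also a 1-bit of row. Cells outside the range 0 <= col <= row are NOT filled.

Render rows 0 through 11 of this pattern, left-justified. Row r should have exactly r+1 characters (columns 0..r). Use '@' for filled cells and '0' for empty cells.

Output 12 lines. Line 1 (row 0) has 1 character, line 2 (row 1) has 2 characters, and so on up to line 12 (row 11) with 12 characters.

r0=0: @
r1=1: @@
r2=10: @0@
r3=11: @@@@
r4=100: @000@
r5=101: @@00@@
r6=110: @0@0@0@
r7=111: @@@@@@@@
r8=1000: @0000000@
r9=1001: @@000000@@
r10=1010: @0@00000@0@
r11=1011: @@@@0000@@@@

Answer: @
@@
@0@
@@@@
@000@
@@00@@
@0@0@0@
@@@@@@@@
@0000000@
@@000000@@
@0@00000@0@
@@@@0000@@@@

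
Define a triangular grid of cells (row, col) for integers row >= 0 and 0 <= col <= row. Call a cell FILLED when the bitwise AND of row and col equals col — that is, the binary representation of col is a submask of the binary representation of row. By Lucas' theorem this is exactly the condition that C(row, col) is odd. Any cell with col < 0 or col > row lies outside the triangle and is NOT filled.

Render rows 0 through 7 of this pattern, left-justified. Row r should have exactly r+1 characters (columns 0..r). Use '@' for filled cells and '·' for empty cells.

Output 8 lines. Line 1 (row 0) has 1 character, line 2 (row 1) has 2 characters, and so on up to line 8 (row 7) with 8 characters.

Answer: @
@@
@·@
@@@@
@···@
@@··@@
@·@·@·@
@@@@@@@@

Derivation:
r0=0: @
r1=1: @@
r2=10: @·@
r3=11: @@@@
r4=100: @···@
r5=101: @@··@@
r6=110: @·@·@·@
r7=111: @@@@@@@@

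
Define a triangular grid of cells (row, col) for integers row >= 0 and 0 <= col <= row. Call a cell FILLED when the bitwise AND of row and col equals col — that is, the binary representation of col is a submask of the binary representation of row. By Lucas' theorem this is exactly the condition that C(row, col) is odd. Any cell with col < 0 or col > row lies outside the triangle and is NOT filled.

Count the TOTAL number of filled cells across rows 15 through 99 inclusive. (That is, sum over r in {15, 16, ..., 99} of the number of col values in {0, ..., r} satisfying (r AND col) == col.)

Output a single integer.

r15=1111 pc4: +16 =16
r16=10000 pc1: +2 =18
r17=10001 pc2: +4 =22
r18=10010 pc2: +4 =26
r19=10011 pc3: +8 =34
r20=10100 pc2: +4 =38
r21=10101 pc3: +8 =46
r22=10110 pc3: +8 =54
r23=10111 pc4: +16 =70
r24=11000 pc2: +4 =74
r25=11001 pc3: +8 =82
r26=11010 pc3: +8 =90
r27=11011 pc4: +16 =106
r28=11100 pc3: +8 =114
r29=11101 pc4: +16 =130
r30=11110 pc4: +16 =146
r31=11111 pc5: +32 =178
r32=100000 pc1: +2 =180
r33=100001 pc2: +4 =184
r34=100010 pc2: +4 =188
r35=100011 pc3: +8 =196
r36=100100 pc2: +4 =200
r37=100101 pc3: +8 =208
r38=100110 pc3: +8 =216
r39=100111 pc4: +16 =232
r40=101000 pc2: +4 =236
r41=101001 pc3: +8 =244
r42=101010 pc3: +8 =252
r43=101011 pc4: +16 =268
r44=101100 pc3: +8 =276
r45=101101 pc4: +16 =292
r46=101110 pc4: +16 =308
r47=101111 pc5: +32 =340
r48=110000 pc2: +4 =344
r49=110001 pc3: +8 =352
r50=110010 pc3: +8 =360
r51=110011 pc4: +16 =376
r52=110100 pc3: +8 =384
r53=110101 pc4: +16 =400
r54=110110 pc4: +16 =416
r55=110111 pc5: +32 =448
r56=111000 pc3: +8 =456
r57=111001 pc4: +16 =472
r58=111010 pc4: +16 =488
r59=111011 pc5: +32 =520
r60=111100 pc4: +16 =536
r61=111101 pc5: +32 =568
r62=111110 pc5: +32 =600
r63=111111 pc6: +64 =664
r64=1000000 pc1: +2 =666
r65=1000001 pc2: +4 =670
r66=1000010 pc2: +4 =674
r67=1000011 pc3: +8 =682
r68=1000100 pc2: +4 =686
r69=1000101 pc3: +8 =694
r70=1000110 pc3: +8 =702
r71=1000111 pc4: +16 =718
r72=1001000 pc2: +4 =722
r73=1001001 pc3: +8 =730
r74=1001010 pc3: +8 =738
r75=1001011 pc4: +16 =754
r76=1001100 pc3: +8 =762
r77=1001101 pc4: +16 =778
r78=1001110 pc4: +16 =794
r79=1001111 pc5: +32 =826
r80=1010000 pc2: +4 =830
r81=1010001 pc3: +8 =838
r82=1010010 pc3: +8 =846
r83=1010011 pc4: +16 =862
r84=1010100 pc3: +8 =870
r85=1010101 pc4: +16 =886
r86=1010110 pc4: +16 =902
r87=1010111 pc5: +32 =934
r88=1011000 pc3: +8 =942
r89=1011001 pc4: +16 =958
r90=1011010 pc4: +16 =974
r91=1011011 pc5: +32 =1006
r92=1011100 pc4: +16 =1022
r93=1011101 pc5: +32 =1054
r94=1011110 pc5: +32 =1086
r95=1011111 pc6: +64 =1150
r96=1100000 pc2: +4 =1154
r97=1100001 pc3: +8 =1162
r98=1100010 pc3: +8 =1170
r99=1100011 pc4: +16 =1186

Answer: 1186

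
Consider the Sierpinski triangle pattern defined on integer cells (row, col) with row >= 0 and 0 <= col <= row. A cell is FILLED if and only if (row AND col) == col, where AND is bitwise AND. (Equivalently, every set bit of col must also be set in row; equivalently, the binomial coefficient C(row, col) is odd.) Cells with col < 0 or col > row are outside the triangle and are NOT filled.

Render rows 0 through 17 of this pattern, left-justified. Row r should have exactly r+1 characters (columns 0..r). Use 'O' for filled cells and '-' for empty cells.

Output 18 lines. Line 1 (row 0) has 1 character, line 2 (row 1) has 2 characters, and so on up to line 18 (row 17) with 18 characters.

r0=0: O
r1=1: OO
r2=10: O-O
r3=11: OOOO
r4=100: O---O
r5=101: OO--OO
r6=110: O-O-O-O
r7=111: OOOOOOOO
r8=1000: O-------O
r9=1001: OO------OO
r10=1010: O-O-----O-O
r11=1011: OOOO----OOOO
r12=1100: O---O---O---O
r13=1101: OO--OO--OO--OO
r14=1110: O-O-O-O-O-O-O-O
r15=1111: OOOOOOOOOOOOOOOO
r16=10000: O---------------O
r17=10001: OO--------------OO

Answer: O
OO
O-O
OOOO
O---O
OO--OO
O-O-O-O
OOOOOOOO
O-------O
OO------OO
O-O-----O-O
OOOO----OOOO
O---O---O---O
OO--OO--OO--OO
O-O-O-O-O-O-O-O
OOOOOOOOOOOOOOOO
O---------------O
OO--------------OO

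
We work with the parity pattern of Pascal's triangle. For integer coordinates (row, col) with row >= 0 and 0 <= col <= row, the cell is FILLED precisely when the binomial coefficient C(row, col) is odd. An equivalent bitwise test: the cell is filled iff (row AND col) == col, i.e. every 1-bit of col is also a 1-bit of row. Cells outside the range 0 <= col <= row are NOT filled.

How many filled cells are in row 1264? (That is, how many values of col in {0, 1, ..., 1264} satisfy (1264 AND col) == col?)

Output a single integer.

1264 in binary = 10011110000
popcount(1264) = number of 1-bits in 10011110000 = 5
A col c satisfies (1264 AND c) == c iff every set bit of c is also set in 1264; each of the 5 set bits of 1264 can independently be on or off in c.
count = 2^5 = 32

Answer: 32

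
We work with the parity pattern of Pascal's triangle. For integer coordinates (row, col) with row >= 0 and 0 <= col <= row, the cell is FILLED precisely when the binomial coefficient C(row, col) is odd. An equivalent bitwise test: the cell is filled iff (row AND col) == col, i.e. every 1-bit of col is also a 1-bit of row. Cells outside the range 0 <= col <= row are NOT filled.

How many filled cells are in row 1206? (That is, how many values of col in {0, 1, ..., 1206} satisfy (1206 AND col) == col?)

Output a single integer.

1206 in binary = 10010110110
popcount(1206) = number of 1-bits in 10010110110 = 6
A col c satisfies (1206 AND c) == c iff every set bit of c is also set in 1206; each of the 6 set bits of 1206 can independently be on or off in c.
count = 2^6 = 64

Answer: 64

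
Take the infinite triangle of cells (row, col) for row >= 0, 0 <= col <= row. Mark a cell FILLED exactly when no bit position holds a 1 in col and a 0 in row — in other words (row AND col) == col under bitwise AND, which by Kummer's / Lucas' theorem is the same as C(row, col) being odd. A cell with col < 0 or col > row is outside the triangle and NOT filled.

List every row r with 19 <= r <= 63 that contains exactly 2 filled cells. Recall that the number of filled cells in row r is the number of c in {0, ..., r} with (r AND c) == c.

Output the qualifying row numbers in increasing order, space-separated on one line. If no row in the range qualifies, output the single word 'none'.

Answer: 32

Derivation:
Row r has 2^popcount(r) filled cells, so we need popcount(r) = log2(2) = 1.
Scan r = 19..63 and keep those with exactly 1 one-bits:
r=19=10011 popcount=3 -> skip
r=20=10100 popcount=2 -> skip
r=21=10101 popcount=3 -> skip
r=22=10110 popcount=3 -> skip
r=23=10111 popcount=4 -> skip
r=24=11000 popcount=2 -> skip
r=25=11001 popcount=3 -> skip
r=26=11010 popcount=3 -> skip
r=27=11011 popcount=4 -> skip
r=28=11100 popcount=3 -> skip
r=29=11101 popcount=4 -> skip
r=30=11110 popcount=4 -> skip
r=31=11111 popcount=5 -> skip
r=32=100000 popcount=1 -> KEEP
r=33=100001 popcount=2 -> skip
r=34=100010 popcount=2 -> skip
r=35=100011 popcount=3 -> skip
r=36=100100 popcount=2 -> skip
r=37=100101 popcount=3 -> skip
r=38=100110 popcount=3 -> skip
r=39=100111 popcount=4 -> skip
r=40=101000 popcount=2 -> skip
r=41=101001 popcount=3 -> skip
r=42=101010 popcount=3 -> skip
r=43=101011 popcount=4 -> skip
r=44=101100 popcount=3 -> skip
r=45=101101 popcount=4 -> skip
r=46=101110 popcount=4 -> skip
r=47=101111 popcount=5 -> skip
r=48=110000 popcount=2 -> skip
r=49=110001 popcount=3 -> skip
r=50=110010 popcount=3 -> skip
r=51=110011 popcount=4 -> skip
r=52=110100 popcount=3 -> skip
r=53=110101 popcount=4 -> skip
r=54=110110 popcount=4 -> skip
r=55=110111 popcount=5 -> skip
r=56=111000 popcount=3 -> skip
r=57=111001 popcount=4 -> skip
r=58=111010 popcount=4 -> skip
r=59=111011 popcount=5 -> skip
r=60=111100 popcount=4 -> skip
r=61=111101 popcount=5 -> skip
r=62=111110 popcount=5 -> skip
r=63=111111 popcount=6 -> skip
Kept rows: 32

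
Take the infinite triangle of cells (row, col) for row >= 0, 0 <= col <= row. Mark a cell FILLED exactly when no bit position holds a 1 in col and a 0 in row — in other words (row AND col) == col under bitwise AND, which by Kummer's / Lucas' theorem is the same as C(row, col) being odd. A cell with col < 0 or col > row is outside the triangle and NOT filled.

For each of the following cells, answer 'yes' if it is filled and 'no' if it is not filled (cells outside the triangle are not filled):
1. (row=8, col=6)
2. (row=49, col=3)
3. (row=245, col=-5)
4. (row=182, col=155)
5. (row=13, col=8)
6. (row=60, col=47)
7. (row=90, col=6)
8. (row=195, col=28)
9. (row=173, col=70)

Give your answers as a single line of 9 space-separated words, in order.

(8,6): row=0b1000, col=0b110, row AND col = 0b0 = 0; 0 != 6 -> empty
(49,3): row=0b110001, col=0b11, row AND col = 0b1 = 1; 1 != 3 -> empty
(245,-5): col outside [0, 245] -> not filled
(182,155): row=0b10110110, col=0b10011011, row AND col = 0b10010010 = 146; 146 != 155 -> empty
(13,8): row=0b1101, col=0b1000, row AND col = 0b1000 = 8; 8 == 8 -> filled
(60,47): row=0b111100, col=0b101111, row AND col = 0b101100 = 44; 44 != 47 -> empty
(90,6): row=0b1011010, col=0b110, row AND col = 0b10 = 2; 2 != 6 -> empty
(195,28): row=0b11000011, col=0b11100, row AND col = 0b0 = 0; 0 != 28 -> empty
(173,70): row=0b10101101, col=0b1000110, row AND col = 0b100 = 4; 4 != 70 -> empty

Answer: no no no no yes no no no no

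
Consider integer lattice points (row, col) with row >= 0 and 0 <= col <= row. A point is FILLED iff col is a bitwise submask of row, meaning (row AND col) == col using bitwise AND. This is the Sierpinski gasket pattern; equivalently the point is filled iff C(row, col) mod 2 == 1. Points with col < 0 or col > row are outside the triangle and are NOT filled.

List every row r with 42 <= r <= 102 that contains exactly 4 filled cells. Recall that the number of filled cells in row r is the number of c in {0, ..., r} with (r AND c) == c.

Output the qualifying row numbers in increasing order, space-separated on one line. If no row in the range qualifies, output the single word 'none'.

Answer: 48 65 66 68 72 80 96

Derivation:
Row r has 2^popcount(r) filled cells, so we need popcount(r) = log2(4) = 2.
Scan r = 42..102 and keep those with exactly 2 one-bits:
r=42=101010 popcount=3 -> skip
r=43=101011 popcount=4 -> skip
r=44=101100 popcount=3 -> skip
r=45=101101 popcount=4 -> skip
r=46=101110 popcount=4 -> skip
r=47=101111 popcount=5 -> skip
r=48=110000 popcount=2 -> KEEP
r=49=110001 popcount=3 -> skip
r=50=110010 popcount=3 -> skip
r=51=110011 popcount=4 -> skip
r=52=110100 popcount=3 -> skip
r=53=110101 popcount=4 -> skip
r=54=110110 popcount=4 -> skip
r=55=110111 popcount=5 -> skip
r=56=111000 popcount=3 -> skip
r=57=111001 popcount=4 -> skip
r=58=111010 popcount=4 -> skip
r=59=111011 popcount=5 -> skip
r=60=111100 popcount=4 -> skip
r=61=111101 popcount=5 -> skip
r=62=111110 popcount=5 -> skip
r=63=111111 popcount=6 -> skip
r=64=1000000 popcount=1 -> skip
r=65=1000001 popcount=2 -> KEEP
r=66=1000010 popcount=2 -> KEEP
r=67=1000011 popcount=3 -> skip
r=68=1000100 popcount=2 -> KEEP
r=69=1000101 popcount=3 -> skip
r=70=1000110 popcount=3 -> skip
r=71=1000111 popcount=4 -> skip
r=72=1001000 popcount=2 -> KEEP
r=73=1001001 popcount=3 -> skip
r=74=1001010 popcount=3 -> skip
r=75=1001011 popcount=4 -> skip
r=76=1001100 popcount=3 -> skip
r=77=1001101 popcount=4 -> skip
r=78=1001110 popcount=4 -> skip
r=79=1001111 popcount=5 -> skip
r=80=1010000 popcount=2 -> KEEP
r=81=1010001 popcount=3 -> skip
r=82=1010010 popcount=3 -> skip
r=83=1010011 popcount=4 -> skip
r=84=1010100 popcount=3 -> skip
r=85=1010101 popcount=4 -> skip
r=86=1010110 popcount=4 -> skip
r=87=1010111 popcount=5 -> skip
r=88=1011000 popcount=3 -> skip
r=89=1011001 popcount=4 -> skip
r=90=1011010 popcount=4 -> skip
r=91=1011011 popcount=5 -> skip
r=92=1011100 popcount=4 -> skip
r=93=1011101 popcount=5 -> skip
r=94=1011110 popcount=5 -> skip
r=95=1011111 popcount=6 -> skip
r=96=1100000 popcount=2 -> KEEP
r=97=1100001 popcount=3 -> skip
r=98=1100010 popcount=3 -> skip
r=99=1100011 popcount=4 -> skip
r=100=1100100 popcount=3 -> skip
r=101=1100101 popcount=4 -> skip
r=102=1100110 popcount=4 -> skip
Kept rows: 48 65 66 68 72 80 96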